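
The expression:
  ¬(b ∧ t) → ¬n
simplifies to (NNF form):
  (b ∧ t) ∨ ¬n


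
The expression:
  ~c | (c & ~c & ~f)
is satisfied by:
  {c: False}


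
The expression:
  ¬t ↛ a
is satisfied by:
  {a: True, t: False}
  {t: False, a: False}
  {t: True, a: True}


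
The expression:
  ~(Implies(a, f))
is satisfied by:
  {a: True, f: False}


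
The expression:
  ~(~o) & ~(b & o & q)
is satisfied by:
  {o: True, q: False, b: False}
  {o: True, b: True, q: False}
  {o: True, q: True, b: False}


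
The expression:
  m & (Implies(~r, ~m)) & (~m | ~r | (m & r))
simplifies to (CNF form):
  m & r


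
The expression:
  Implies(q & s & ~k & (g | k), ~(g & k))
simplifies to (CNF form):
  True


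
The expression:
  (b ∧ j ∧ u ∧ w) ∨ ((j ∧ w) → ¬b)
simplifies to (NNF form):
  u ∨ ¬b ∨ ¬j ∨ ¬w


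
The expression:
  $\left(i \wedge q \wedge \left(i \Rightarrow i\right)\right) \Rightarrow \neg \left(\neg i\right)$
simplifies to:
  $\text{True}$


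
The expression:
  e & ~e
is never true.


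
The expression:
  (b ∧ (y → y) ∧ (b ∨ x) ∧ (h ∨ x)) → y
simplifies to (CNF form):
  (y ∨ ¬b ∨ ¬h) ∧ (y ∨ ¬b ∨ ¬x)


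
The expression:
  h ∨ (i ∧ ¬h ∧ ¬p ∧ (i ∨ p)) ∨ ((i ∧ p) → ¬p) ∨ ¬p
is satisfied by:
  {h: True, p: False, i: False}
  {p: False, i: False, h: False}
  {i: True, h: True, p: False}
  {i: True, p: False, h: False}
  {h: True, p: True, i: False}
  {p: True, h: False, i: False}
  {i: True, p: True, h: True}


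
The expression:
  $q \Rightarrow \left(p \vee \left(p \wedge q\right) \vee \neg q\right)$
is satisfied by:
  {p: True, q: False}
  {q: False, p: False}
  {q: True, p: True}


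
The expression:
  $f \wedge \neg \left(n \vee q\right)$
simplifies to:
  $f \wedge \neg n \wedge \neg q$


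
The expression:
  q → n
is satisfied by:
  {n: True, q: False}
  {q: False, n: False}
  {q: True, n: True}


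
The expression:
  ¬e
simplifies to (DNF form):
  ¬e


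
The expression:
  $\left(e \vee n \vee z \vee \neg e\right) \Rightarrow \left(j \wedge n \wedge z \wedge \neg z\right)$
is never true.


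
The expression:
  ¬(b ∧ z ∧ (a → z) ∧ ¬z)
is always true.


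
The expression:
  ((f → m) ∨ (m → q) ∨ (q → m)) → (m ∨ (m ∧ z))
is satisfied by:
  {m: True}


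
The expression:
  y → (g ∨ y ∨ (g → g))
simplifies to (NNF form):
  True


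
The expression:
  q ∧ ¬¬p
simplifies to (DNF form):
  p ∧ q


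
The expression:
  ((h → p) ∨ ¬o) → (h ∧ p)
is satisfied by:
  {h: True, o: True, p: True}
  {h: True, o: True, p: False}
  {h: True, p: True, o: False}


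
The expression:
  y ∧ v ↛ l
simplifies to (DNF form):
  v ∧ y ∧ ¬l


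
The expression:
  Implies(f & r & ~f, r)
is always true.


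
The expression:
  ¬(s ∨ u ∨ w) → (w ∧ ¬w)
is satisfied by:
  {s: True, u: True, w: True}
  {s: True, u: True, w: False}
  {s: True, w: True, u: False}
  {s: True, w: False, u: False}
  {u: True, w: True, s: False}
  {u: True, w: False, s: False}
  {w: True, u: False, s: False}


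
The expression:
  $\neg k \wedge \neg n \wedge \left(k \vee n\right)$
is never true.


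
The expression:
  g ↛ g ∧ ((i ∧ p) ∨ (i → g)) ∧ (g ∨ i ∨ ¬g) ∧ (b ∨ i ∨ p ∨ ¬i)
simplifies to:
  False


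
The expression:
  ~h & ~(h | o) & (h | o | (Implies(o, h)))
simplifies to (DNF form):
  ~h & ~o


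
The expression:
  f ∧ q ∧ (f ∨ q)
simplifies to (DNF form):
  f ∧ q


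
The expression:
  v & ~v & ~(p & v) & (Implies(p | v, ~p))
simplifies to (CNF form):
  False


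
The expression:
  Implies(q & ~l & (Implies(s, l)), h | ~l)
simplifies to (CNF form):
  True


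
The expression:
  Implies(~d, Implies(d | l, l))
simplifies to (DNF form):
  True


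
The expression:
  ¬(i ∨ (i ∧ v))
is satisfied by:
  {i: False}


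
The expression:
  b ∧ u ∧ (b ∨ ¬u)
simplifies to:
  b ∧ u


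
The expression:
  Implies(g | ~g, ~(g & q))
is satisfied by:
  {g: False, q: False}
  {q: True, g: False}
  {g: True, q: False}


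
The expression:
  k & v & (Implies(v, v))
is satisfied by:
  {k: True, v: True}


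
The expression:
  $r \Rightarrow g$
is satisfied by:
  {g: True, r: False}
  {r: False, g: False}
  {r: True, g: True}


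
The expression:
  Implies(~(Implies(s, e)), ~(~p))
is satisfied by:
  {e: True, p: True, s: False}
  {e: True, s: False, p: False}
  {p: True, s: False, e: False}
  {p: False, s: False, e: False}
  {e: True, p: True, s: True}
  {e: True, s: True, p: False}
  {p: True, s: True, e: False}


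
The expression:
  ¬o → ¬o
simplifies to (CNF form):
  True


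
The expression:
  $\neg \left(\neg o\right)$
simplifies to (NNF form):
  $o$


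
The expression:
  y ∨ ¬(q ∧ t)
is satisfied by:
  {y: True, t: False, q: False}
  {t: False, q: False, y: False}
  {q: True, y: True, t: False}
  {q: True, t: False, y: False}
  {y: True, t: True, q: False}
  {t: True, y: False, q: False}
  {q: True, t: True, y: True}


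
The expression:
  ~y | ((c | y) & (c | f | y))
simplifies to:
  True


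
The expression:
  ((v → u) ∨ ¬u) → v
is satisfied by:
  {v: True}


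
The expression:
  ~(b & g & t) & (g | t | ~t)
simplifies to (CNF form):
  ~b | ~g | ~t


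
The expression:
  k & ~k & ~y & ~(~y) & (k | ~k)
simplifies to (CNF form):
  False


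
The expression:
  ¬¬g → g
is always true.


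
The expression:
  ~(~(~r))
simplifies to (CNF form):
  ~r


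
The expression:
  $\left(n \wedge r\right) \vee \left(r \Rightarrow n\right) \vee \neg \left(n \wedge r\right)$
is always true.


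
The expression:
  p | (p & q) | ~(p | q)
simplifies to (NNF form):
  p | ~q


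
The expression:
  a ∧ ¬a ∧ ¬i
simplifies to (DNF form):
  False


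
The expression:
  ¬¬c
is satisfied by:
  {c: True}


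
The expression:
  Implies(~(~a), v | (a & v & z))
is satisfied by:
  {v: True, a: False}
  {a: False, v: False}
  {a: True, v: True}


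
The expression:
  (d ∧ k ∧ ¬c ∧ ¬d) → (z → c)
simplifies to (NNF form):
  True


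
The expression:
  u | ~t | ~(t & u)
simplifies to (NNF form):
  True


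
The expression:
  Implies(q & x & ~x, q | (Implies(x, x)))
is always true.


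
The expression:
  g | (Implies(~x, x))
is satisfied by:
  {x: True, g: True}
  {x: True, g: False}
  {g: True, x: False}


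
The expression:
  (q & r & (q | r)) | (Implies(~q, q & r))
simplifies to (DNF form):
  q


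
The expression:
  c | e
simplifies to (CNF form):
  c | e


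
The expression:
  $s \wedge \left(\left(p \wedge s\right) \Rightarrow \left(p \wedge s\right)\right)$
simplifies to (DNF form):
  $s$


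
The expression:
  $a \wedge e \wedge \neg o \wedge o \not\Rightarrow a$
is never true.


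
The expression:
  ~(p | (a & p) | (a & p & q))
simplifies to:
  ~p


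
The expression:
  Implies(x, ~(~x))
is always true.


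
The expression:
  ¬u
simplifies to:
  ¬u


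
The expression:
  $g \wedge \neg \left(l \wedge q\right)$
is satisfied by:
  {g: True, l: False, q: False}
  {q: True, g: True, l: False}
  {l: True, g: True, q: False}


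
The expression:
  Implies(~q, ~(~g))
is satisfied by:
  {q: True, g: True}
  {q: True, g: False}
  {g: True, q: False}


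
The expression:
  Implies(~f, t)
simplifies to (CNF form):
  f | t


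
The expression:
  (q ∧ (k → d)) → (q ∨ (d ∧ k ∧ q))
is always true.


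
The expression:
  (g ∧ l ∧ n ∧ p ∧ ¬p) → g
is always true.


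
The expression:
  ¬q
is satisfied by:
  {q: False}


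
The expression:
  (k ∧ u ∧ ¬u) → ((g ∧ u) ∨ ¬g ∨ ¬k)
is always true.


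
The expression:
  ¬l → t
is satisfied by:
  {t: True, l: True}
  {t: True, l: False}
  {l: True, t: False}


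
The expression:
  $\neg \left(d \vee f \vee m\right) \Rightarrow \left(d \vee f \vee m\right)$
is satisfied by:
  {d: True, m: True, f: True}
  {d: True, m: True, f: False}
  {d: True, f: True, m: False}
  {d: True, f: False, m: False}
  {m: True, f: True, d: False}
  {m: True, f: False, d: False}
  {f: True, m: False, d: False}


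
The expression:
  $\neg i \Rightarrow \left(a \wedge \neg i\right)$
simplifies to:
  $a \vee i$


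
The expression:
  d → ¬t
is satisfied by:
  {t: False, d: False}
  {d: True, t: False}
  {t: True, d: False}


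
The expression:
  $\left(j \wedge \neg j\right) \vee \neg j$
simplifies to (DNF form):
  $\neg j$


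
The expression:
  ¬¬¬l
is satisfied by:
  {l: False}


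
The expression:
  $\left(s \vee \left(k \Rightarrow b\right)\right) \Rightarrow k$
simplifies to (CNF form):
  $k$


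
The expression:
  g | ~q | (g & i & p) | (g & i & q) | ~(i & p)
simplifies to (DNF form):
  g | ~i | ~p | ~q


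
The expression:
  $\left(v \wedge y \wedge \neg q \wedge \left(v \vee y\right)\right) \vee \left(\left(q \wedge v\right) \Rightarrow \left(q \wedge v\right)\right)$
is always true.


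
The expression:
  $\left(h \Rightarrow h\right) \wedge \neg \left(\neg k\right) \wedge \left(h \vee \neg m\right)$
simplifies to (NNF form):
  $k \wedge \left(h \vee \neg m\right)$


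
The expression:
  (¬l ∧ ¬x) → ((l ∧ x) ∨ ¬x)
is always true.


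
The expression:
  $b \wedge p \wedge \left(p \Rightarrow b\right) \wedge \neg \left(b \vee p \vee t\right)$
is never true.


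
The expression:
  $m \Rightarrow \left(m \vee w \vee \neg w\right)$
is always true.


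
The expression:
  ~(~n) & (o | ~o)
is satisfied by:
  {n: True}


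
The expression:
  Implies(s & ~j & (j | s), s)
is always true.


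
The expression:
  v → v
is always true.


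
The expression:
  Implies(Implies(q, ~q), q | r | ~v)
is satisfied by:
  {r: True, q: True, v: False}
  {r: True, v: False, q: False}
  {q: True, v: False, r: False}
  {q: False, v: False, r: False}
  {r: True, q: True, v: True}
  {r: True, v: True, q: False}
  {q: True, v: True, r: False}


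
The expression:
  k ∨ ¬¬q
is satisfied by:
  {k: True, q: True}
  {k: True, q: False}
  {q: True, k: False}


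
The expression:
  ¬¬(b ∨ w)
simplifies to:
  b ∨ w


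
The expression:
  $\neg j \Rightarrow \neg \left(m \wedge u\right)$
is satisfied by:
  {j: True, m: False, u: False}
  {j: False, m: False, u: False}
  {u: True, j: True, m: False}
  {u: True, j: False, m: False}
  {m: True, j: True, u: False}
  {m: True, j: False, u: False}
  {m: True, u: True, j: True}


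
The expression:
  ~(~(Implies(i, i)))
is always true.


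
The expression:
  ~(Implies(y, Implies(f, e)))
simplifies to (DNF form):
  f & y & ~e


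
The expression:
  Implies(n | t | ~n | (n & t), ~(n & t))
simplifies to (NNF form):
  ~n | ~t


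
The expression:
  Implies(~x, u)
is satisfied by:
  {x: True, u: True}
  {x: True, u: False}
  {u: True, x: False}


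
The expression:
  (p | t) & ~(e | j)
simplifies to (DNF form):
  (p & ~e & ~j) | (t & ~e & ~j)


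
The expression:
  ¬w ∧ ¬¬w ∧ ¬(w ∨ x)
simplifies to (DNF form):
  False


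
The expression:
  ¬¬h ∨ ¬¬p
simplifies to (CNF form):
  h ∨ p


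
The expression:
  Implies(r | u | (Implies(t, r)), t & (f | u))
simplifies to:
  t & (f | u | ~r)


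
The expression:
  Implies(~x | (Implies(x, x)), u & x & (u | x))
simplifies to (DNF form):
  u & x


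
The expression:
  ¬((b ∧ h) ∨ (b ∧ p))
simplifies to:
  (¬h ∧ ¬p) ∨ ¬b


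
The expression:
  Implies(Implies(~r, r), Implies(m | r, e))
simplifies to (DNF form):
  e | ~r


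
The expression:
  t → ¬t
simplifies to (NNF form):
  ¬t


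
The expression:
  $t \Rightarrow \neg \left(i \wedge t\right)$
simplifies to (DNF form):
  $\neg i \vee \neg t$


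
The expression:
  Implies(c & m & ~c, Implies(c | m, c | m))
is always true.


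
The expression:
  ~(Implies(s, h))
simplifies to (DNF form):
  s & ~h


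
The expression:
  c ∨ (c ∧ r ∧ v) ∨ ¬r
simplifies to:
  c ∨ ¬r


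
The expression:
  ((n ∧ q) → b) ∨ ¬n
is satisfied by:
  {b: True, q: False, n: False}
  {q: False, n: False, b: False}
  {b: True, n: True, q: False}
  {n: True, q: False, b: False}
  {b: True, q: True, n: False}
  {q: True, b: False, n: False}
  {b: True, n: True, q: True}


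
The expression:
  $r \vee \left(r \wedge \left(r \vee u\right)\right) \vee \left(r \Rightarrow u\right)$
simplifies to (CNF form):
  $\text{True}$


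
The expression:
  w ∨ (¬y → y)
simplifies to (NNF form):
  w ∨ y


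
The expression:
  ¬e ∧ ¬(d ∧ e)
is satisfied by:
  {e: False}


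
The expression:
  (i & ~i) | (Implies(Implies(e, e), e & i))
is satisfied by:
  {i: True, e: True}


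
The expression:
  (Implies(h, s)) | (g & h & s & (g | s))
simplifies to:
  s | ~h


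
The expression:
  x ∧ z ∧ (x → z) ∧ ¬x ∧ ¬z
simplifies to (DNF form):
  False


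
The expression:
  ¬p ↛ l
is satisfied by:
  {l: True, p: False}
  {p: False, l: False}
  {p: True, l: True}


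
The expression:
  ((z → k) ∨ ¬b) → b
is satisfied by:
  {b: True}


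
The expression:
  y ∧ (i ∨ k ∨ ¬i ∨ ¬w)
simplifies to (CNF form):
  y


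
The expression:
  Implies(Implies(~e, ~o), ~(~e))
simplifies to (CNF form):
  e | o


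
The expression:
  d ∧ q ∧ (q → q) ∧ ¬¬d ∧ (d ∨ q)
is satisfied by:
  {d: True, q: True}


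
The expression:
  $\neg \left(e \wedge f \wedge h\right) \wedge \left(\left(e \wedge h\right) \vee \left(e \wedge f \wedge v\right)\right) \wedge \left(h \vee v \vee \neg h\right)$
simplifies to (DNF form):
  $\left(e \wedge h \wedge \neg f\right) \vee \left(e \wedge h \wedge \neg h\right) \vee \left(e \wedge f \wedge h \wedge \neg f\right) \vee \left(e \wedge f \wedge h \wedge \neg h\right) \vee \left(e \wedge f \wedge v \wedge \neg f\right) \vee \left(e \wedge f \wedge v \wedge \neg h\right) \vee \left(e \wedge h \wedge v \wedge \neg f\right) \vee \left(e \wedge h \wedge v \wedge \neg h\right)$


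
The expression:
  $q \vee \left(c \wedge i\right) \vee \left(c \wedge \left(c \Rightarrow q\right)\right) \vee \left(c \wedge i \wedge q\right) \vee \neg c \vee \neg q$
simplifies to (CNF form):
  $\text{True}$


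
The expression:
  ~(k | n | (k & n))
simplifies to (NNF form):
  ~k & ~n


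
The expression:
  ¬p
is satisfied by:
  {p: False}


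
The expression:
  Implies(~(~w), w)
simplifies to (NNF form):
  True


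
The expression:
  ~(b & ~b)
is always true.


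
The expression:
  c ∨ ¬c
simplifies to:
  True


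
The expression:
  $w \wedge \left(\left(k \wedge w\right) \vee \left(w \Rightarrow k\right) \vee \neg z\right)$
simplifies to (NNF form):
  $w \wedge \left(k \vee \neg z\right)$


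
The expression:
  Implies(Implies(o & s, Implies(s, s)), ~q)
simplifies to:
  ~q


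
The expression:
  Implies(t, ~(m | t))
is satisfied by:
  {t: False}


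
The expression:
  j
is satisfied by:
  {j: True}


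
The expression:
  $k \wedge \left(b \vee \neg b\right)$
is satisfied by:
  {k: True}


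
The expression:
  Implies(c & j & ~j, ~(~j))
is always true.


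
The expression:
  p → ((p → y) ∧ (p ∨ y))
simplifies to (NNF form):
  y ∨ ¬p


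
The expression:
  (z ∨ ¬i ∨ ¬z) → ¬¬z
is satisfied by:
  {z: True}


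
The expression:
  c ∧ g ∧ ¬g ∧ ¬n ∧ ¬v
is never true.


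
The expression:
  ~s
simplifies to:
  ~s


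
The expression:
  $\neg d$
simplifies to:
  $\neg d$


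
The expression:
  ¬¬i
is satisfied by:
  {i: True}


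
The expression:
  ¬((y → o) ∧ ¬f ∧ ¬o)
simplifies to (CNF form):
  f ∨ o ∨ y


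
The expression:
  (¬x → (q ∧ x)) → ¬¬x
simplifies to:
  True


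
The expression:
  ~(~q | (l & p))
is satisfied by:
  {q: True, l: False, p: False}
  {p: True, q: True, l: False}
  {l: True, q: True, p: False}


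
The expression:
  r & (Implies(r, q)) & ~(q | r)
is never true.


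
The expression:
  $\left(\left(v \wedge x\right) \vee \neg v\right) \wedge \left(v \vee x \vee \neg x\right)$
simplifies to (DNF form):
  $x \vee \neg v$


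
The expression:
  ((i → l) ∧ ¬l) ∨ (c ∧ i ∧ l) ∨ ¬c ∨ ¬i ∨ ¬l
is always true.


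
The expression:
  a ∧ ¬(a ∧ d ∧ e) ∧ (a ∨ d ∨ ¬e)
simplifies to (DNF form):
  (a ∧ ¬d) ∨ (a ∧ ¬e)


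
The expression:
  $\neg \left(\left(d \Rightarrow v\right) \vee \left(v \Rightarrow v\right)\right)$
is never true.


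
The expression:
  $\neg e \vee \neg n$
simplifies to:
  $\neg e \vee \neg n$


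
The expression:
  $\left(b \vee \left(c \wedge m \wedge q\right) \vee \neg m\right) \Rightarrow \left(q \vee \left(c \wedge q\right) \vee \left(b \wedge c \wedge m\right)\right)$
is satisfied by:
  {q: True, m: True, c: True, b: False}
  {q: True, m: True, c: False, b: False}
  {b: True, q: True, m: True, c: True}
  {b: True, q: True, m: True, c: False}
  {q: True, c: True, m: False, b: False}
  {q: True, c: False, m: False, b: False}
  {q: True, b: True, c: True, m: False}
  {q: True, b: True, c: False, m: False}
  {m: True, c: True, q: False, b: False}
  {m: True, q: False, c: False, b: False}
  {b: True, m: True, c: True, q: False}


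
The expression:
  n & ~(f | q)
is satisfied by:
  {n: True, q: False, f: False}


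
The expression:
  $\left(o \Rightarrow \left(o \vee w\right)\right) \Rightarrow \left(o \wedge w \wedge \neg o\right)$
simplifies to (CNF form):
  $\text{False}$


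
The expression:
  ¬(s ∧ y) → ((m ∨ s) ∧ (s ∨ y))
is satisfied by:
  {m: True, s: True, y: True}
  {m: True, s: True, y: False}
  {s: True, y: True, m: False}
  {s: True, y: False, m: False}
  {m: True, y: True, s: False}


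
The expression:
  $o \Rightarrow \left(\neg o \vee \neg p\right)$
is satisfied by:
  {p: False, o: False}
  {o: True, p: False}
  {p: True, o: False}


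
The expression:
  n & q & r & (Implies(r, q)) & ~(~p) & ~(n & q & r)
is never true.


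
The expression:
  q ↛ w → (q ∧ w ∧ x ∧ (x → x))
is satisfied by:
  {w: True, q: False}
  {q: False, w: False}
  {q: True, w: True}


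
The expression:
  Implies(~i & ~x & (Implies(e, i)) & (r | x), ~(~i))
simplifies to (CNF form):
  e | i | x | ~r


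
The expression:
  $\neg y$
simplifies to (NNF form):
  $\neg y$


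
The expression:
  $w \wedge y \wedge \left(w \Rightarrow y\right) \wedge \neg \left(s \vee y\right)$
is never true.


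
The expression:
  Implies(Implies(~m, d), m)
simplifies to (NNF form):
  m | ~d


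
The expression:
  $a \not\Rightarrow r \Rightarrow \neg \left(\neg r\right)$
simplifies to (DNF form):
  $r \vee \neg a$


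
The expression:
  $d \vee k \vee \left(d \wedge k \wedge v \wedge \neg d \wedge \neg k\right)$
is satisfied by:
  {d: True, k: True}
  {d: True, k: False}
  {k: True, d: False}


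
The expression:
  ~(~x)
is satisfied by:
  {x: True}


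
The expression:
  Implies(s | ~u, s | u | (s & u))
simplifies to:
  s | u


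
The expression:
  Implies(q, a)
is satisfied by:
  {a: True, q: False}
  {q: False, a: False}
  {q: True, a: True}


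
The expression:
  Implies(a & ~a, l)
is always true.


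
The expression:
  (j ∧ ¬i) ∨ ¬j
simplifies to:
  ¬i ∨ ¬j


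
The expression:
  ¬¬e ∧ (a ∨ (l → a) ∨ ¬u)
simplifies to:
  e ∧ (a ∨ ¬l ∨ ¬u)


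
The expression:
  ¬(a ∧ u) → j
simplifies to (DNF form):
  j ∨ (a ∧ u)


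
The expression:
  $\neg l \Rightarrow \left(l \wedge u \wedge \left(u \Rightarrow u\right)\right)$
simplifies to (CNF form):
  $l$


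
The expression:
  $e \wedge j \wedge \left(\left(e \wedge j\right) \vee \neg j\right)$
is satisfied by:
  {j: True, e: True}


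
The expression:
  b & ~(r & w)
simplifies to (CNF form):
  b & (~r | ~w)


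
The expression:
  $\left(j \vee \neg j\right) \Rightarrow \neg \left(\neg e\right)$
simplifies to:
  $e$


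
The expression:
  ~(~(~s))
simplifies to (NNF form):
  ~s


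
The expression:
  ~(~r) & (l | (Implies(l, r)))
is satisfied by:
  {r: True}


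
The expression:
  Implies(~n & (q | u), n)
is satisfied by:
  {n: True, q: False, u: False}
  {n: True, u: True, q: False}
  {n: True, q: True, u: False}
  {n: True, u: True, q: True}
  {u: False, q: False, n: False}


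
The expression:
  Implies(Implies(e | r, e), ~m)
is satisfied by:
  {r: True, m: False, e: False}
  {r: False, m: False, e: False}
  {e: True, r: True, m: False}
  {e: True, r: False, m: False}
  {m: True, r: True, e: False}


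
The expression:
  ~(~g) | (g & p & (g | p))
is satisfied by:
  {g: True}


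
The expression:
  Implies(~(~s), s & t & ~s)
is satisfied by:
  {s: False}


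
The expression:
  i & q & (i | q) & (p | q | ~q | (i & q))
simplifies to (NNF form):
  i & q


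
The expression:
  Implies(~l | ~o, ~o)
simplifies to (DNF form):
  l | ~o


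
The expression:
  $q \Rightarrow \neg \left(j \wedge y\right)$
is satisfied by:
  {q: False, y: False, j: False}
  {j: True, q: False, y: False}
  {y: True, q: False, j: False}
  {j: True, y: True, q: False}
  {q: True, j: False, y: False}
  {j: True, q: True, y: False}
  {y: True, q: True, j: False}


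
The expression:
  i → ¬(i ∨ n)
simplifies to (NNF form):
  ¬i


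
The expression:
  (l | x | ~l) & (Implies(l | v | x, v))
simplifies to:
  v | (~l & ~x)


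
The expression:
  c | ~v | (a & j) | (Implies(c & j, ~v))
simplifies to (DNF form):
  True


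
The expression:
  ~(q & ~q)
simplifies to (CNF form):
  True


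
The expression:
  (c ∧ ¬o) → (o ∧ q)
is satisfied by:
  {o: True, c: False}
  {c: False, o: False}
  {c: True, o: True}


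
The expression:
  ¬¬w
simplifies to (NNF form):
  w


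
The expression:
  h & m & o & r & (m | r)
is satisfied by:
  {r: True, m: True, h: True, o: True}


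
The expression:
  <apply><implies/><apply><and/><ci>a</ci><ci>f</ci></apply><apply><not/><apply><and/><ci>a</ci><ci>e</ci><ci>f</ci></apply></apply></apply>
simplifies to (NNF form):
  <apply><or/><apply><not/><ci>a</ci></apply><apply><not/><ci>e</ci></apply><apply><not/><ci>f</ci></apply></apply>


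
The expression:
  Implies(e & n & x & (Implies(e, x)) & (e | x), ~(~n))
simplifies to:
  True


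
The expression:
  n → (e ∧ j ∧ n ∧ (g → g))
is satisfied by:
  {e: True, j: True, n: False}
  {e: True, j: False, n: False}
  {j: True, e: False, n: False}
  {e: False, j: False, n: False}
  {n: True, e: True, j: True}


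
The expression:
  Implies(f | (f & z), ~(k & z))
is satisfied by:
  {k: False, z: False, f: False}
  {f: True, k: False, z: False}
  {z: True, k: False, f: False}
  {f: True, z: True, k: False}
  {k: True, f: False, z: False}
  {f: True, k: True, z: False}
  {z: True, k: True, f: False}


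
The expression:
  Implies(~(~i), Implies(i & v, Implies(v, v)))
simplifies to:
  True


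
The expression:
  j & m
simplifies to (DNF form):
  j & m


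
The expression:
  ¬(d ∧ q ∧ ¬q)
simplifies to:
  True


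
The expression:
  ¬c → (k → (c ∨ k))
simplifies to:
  True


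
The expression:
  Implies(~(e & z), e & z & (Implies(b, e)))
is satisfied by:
  {z: True, e: True}


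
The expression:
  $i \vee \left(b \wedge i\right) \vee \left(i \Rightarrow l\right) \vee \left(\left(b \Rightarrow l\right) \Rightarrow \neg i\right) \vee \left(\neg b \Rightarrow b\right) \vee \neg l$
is always true.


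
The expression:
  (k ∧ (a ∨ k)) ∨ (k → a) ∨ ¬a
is always true.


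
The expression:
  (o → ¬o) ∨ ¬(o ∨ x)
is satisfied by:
  {o: False}


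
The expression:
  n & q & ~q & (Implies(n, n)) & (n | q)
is never true.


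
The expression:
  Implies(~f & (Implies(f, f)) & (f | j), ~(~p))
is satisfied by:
  {p: True, f: True, j: False}
  {p: True, f: False, j: False}
  {f: True, p: False, j: False}
  {p: False, f: False, j: False}
  {j: True, p: True, f: True}
  {j: True, p: True, f: False}
  {j: True, f: True, p: False}


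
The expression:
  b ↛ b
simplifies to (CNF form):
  False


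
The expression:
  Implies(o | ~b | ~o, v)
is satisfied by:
  {v: True}


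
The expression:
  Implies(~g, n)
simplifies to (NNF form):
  g | n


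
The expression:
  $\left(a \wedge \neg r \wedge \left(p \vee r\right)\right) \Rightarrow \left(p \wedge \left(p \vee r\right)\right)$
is always true.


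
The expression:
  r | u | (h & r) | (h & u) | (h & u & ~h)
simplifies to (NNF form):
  r | u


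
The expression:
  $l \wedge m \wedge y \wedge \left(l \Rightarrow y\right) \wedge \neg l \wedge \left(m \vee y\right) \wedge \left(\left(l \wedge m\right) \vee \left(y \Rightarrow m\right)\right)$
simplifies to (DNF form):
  $\text{False}$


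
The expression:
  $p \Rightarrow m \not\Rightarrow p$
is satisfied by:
  {p: False}


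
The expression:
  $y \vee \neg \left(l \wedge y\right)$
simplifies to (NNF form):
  $\text{True}$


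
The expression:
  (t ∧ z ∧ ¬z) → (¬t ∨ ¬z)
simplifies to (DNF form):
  True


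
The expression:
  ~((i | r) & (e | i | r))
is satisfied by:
  {i: False, r: False}


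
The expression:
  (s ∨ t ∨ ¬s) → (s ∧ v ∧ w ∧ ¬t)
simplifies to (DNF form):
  s ∧ v ∧ w ∧ ¬t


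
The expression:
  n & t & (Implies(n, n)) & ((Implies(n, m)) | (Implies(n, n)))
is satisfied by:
  {t: True, n: True}


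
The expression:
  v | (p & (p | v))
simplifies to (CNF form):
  p | v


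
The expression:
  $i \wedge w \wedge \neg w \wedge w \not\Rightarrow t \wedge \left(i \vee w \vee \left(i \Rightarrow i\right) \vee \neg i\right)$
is never true.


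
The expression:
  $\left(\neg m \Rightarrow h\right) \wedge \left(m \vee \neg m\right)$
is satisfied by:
  {m: True, h: True}
  {m: True, h: False}
  {h: True, m: False}


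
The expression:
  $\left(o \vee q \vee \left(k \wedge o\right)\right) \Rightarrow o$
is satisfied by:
  {o: True, q: False}
  {q: False, o: False}
  {q: True, o: True}


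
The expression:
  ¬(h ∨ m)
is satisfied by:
  {h: False, m: False}


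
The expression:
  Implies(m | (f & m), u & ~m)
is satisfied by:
  {m: False}


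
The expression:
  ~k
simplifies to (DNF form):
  ~k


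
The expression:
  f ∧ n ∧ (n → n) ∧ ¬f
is never true.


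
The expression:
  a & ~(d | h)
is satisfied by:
  {a: True, d: False, h: False}


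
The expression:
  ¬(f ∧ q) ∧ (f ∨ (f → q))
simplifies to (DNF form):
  ¬f ∨ ¬q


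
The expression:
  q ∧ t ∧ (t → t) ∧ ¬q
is never true.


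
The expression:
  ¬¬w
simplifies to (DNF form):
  w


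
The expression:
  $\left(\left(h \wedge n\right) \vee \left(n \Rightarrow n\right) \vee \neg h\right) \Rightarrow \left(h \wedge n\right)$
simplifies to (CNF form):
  $h \wedge n$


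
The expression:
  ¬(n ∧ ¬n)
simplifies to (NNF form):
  True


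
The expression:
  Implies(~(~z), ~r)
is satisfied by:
  {z: False, r: False}
  {r: True, z: False}
  {z: True, r: False}


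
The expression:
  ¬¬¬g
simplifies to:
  ¬g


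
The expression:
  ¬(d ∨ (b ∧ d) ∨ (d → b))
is never true.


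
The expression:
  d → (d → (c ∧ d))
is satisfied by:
  {c: True, d: False}
  {d: False, c: False}
  {d: True, c: True}


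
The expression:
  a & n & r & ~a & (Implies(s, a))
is never true.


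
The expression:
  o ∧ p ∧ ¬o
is never true.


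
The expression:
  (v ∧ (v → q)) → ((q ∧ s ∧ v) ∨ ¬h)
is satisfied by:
  {s: True, h: False, v: False, q: False}
  {s: False, h: False, v: False, q: False}
  {s: True, q: True, h: False, v: False}
  {q: True, s: False, h: False, v: False}
  {s: True, v: True, q: False, h: False}
  {v: True, q: False, h: False, s: False}
  {s: True, q: True, v: True, h: False}
  {q: True, v: True, s: False, h: False}
  {s: True, h: True, q: False, v: False}
  {h: True, q: False, v: False, s: False}
  {s: True, q: True, h: True, v: False}
  {q: True, h: True, s: False, v: False}
  {s: True, v: True, h: True, q: False}
  {v: True, h: True, q: False, s: False}
  {s: True, q: True, v: True, h: True}


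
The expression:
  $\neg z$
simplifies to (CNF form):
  $\neg z$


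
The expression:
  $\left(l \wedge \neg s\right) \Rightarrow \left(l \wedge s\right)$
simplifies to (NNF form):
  $s \vee \neg l$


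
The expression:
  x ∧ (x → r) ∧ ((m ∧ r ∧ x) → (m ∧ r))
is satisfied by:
  {r: True, x: True}


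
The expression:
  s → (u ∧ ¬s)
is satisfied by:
  {s: False}


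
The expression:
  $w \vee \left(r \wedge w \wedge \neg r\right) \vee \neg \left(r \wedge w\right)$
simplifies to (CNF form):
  $\text{True}$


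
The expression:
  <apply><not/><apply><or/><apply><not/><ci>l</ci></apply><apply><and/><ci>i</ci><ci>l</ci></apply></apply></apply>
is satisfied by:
  {l: True, i: False}


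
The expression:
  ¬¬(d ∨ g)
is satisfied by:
  {d: True, g: True}
  {d: True, g: False}
  {g: True, d: False}


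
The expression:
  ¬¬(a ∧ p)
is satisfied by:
  {a: True, p: True}


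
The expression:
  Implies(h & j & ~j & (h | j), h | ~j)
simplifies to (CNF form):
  True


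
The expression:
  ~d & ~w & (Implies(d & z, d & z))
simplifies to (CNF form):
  ~d & ~w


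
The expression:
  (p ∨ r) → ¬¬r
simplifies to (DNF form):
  r ∨ ¬p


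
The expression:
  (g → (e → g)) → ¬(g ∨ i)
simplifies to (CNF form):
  ¬g ∧ ¬i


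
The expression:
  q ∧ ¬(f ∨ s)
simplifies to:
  q ∧ ¬f ∧ ¬s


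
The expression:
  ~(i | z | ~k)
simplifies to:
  k & ~i & ~z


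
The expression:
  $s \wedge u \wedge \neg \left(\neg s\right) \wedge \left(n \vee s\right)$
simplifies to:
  $s \wedge u$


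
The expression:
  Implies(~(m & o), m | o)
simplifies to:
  m | o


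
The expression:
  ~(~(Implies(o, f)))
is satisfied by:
  {f: True, o: False}
  {o: False, f: False}
  {o: True, f: True}


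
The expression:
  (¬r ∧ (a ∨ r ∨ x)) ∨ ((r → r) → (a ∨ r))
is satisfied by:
  {r: True, a: True, x: True}
  {r: True, a: True, x: False}
  {r: True, x: True, a: False}
  {r: True, x: False, a: False}
  {a: True, x: True, r: False}
  {a: True, x: False, r: False}
  {x: True, a: False, r: False}


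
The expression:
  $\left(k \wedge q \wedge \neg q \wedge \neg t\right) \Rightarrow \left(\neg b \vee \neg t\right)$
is always true.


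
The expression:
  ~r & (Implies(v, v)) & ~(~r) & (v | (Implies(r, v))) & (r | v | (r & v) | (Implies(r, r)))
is never true.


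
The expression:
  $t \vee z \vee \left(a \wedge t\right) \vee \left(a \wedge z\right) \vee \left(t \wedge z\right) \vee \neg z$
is always true.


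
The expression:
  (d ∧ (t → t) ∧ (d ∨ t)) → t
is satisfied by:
  {t: True, d: False}
  {d: False, t: False}
  {d: True, t: True}


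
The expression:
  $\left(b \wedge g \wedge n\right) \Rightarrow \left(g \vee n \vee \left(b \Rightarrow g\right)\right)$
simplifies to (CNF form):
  $\text{True}$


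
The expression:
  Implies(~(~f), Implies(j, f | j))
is always true.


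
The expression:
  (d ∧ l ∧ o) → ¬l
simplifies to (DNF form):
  ¬d ∨ ¬l ∨ ¬o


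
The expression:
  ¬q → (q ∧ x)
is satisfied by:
  {q: True}


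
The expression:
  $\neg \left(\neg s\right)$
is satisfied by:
  {s: True}


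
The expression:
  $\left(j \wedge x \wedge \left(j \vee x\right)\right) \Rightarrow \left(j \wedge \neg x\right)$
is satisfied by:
  {x: False, j: False}
  {j: True, x: False}
  {x: True, j: False}


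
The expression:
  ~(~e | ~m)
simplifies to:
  e & m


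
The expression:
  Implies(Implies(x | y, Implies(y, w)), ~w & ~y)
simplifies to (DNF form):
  ~w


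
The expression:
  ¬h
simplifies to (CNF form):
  ¬h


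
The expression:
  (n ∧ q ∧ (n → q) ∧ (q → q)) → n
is always true.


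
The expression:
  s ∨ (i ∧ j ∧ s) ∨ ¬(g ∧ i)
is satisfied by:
  {s: True, g: False, i: False}
  {g: False, i: False, s: False}
  {i: True, s: True, g: False}
  {i: True, g: False, s: False}
  {s: True, g: True, i: False}
  {g: True, s: False, i: False}
  {i: True, g: True, s: True}


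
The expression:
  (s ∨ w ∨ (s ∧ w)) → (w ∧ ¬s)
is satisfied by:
  {s: False}


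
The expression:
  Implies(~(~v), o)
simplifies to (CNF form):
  o | ~v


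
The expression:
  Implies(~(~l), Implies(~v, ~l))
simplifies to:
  v | ~l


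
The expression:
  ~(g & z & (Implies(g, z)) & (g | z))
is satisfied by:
  {g: False, z: False}
  {z: True, g: False}
  {g: True, z: False}


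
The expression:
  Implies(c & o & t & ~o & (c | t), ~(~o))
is always true.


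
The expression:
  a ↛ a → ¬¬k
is always true.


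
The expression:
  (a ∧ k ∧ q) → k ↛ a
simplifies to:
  ¬a ∨ ¬k ∨ ¬q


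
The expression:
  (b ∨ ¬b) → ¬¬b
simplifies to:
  b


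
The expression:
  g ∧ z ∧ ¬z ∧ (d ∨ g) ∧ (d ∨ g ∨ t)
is never true.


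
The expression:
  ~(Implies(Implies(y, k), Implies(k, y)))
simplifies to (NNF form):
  k & ~y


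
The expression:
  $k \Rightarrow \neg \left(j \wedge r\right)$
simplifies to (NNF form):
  $\neg j \vee \neg k \vee \neg r$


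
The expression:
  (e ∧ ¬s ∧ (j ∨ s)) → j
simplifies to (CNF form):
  True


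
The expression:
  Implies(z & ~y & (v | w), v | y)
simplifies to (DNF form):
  v | y | ~w | ~z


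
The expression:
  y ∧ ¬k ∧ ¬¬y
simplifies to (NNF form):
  y ∧ ¬k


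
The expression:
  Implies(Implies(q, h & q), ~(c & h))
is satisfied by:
  {h: False, c: False}
  {c: True, h: False}
  {h: True, c: False}


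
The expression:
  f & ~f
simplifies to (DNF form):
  False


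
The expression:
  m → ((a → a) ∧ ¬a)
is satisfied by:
  {m: False, a: False}
  {a: True, m: False}
  {m: True, a: False}


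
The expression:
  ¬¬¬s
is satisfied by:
  {s: False}


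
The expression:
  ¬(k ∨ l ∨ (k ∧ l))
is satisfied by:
  {l: False, k: False}


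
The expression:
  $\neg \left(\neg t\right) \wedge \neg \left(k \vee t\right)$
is never true.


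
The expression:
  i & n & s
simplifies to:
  i & n & s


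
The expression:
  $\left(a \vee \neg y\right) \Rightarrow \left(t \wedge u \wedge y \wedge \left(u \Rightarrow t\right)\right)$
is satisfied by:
  {u: True, t: True, y: True, a: False}
  {u: True, y: True, t: False, a: False}
  {t: True, y: True, u: False, a: False}
  {y: True, u: False, t: False, a: False}
  {a: True, u: True, t: True, y: True}


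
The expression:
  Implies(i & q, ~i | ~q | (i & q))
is always true.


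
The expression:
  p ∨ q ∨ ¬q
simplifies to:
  True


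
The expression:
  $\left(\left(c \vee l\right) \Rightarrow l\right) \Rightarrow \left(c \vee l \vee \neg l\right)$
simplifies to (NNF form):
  $\text{True}$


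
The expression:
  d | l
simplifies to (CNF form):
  d | l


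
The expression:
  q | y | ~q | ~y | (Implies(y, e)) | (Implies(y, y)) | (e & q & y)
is always true.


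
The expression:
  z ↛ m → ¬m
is always true.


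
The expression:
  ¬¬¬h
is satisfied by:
  {h: False}


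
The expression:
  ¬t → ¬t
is always true.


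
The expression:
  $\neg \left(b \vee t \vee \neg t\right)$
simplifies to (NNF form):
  $\text{False}$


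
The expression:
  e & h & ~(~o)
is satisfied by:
  {h: True, e: True, o: True}


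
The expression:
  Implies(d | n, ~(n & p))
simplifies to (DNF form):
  ~n | ~p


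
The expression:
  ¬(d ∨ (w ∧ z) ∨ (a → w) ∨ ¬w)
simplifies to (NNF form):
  False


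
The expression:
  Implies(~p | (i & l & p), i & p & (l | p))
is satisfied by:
  {p: True}


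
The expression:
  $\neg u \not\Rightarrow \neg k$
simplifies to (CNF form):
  $k \wedge \neg u$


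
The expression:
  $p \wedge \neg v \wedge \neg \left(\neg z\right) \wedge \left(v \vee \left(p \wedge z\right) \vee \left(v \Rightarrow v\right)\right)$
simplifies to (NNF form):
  $p \wedge z \wedge \neg v$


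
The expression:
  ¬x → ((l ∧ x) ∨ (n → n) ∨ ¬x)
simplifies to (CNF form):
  True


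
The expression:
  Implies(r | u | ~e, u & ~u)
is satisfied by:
  {e: True, u: False, r: False}


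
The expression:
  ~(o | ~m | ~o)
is never true.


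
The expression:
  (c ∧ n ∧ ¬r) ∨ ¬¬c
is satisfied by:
  {c: True}


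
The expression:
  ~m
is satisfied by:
  {m: False}


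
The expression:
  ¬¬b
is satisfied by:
  {b: True}


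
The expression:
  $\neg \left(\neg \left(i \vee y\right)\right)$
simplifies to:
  $i \vee y$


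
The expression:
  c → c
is always true.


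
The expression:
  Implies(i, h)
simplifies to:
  h | ~i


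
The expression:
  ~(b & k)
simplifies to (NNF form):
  ~b | ~k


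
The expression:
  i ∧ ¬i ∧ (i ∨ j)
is never true.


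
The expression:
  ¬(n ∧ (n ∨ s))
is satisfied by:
  {n: False}


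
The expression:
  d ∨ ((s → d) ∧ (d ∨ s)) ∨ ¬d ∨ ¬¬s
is always true.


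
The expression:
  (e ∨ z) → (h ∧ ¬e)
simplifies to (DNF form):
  (h ∧ ¬e) ∨ (¬e ∧ ¬z)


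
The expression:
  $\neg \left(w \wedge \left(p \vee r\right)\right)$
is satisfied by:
  {r: False, w: False, p: False}
  {p: True, r: False, w: False}
  {r: True, p: False, w: False}
  {p: True, r: True, w: False}
  {w: True, p: False, r: False}


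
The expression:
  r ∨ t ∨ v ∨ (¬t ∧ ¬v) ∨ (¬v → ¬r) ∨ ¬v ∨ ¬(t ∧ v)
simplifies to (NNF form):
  True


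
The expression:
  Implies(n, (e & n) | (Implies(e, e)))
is always true.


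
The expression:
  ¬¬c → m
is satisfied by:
  {m: True, c: False}
  {c: False, m: False}
  {c: True, m: True}


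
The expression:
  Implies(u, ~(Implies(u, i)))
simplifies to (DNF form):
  ~i | ~u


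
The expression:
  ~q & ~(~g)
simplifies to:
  g & ~q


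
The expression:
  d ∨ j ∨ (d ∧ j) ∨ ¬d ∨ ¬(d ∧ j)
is always true.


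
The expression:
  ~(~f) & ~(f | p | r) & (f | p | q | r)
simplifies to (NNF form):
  False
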